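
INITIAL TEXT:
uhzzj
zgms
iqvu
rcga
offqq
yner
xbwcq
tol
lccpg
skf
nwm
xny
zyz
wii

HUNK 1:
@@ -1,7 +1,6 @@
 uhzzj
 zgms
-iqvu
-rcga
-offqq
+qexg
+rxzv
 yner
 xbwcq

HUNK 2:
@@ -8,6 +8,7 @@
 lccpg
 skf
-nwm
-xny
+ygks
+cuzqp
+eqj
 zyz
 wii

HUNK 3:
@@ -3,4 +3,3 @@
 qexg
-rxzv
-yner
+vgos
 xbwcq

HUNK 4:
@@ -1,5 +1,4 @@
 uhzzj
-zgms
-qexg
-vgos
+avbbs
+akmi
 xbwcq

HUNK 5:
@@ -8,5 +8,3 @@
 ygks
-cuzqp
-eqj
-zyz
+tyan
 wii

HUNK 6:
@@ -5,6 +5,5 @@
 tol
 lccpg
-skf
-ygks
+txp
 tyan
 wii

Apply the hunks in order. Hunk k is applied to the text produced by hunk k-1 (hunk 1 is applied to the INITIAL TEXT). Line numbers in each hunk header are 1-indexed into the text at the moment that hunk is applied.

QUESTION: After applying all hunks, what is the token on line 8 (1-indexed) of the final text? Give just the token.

Answer: tyan

Derivation:
Hunk 1: at line 1 remove [iqvu,rcga,offqq] add [qexg,rxzv] -> 13 lines: uhzzj zgms qexg rxzv yner xbwcq tol lccpg skf nwm xny zyz wii
Hunk 2: at line 8 remove [nwm,xny] add [ygks,cuzqp,eqj] -> 14 lines: uhzzj zgms qexg rxzv yner xbwcq tol lccpg skf ygks cuzqp eqj zyz wii
Hunk 3: at line 3 remove [rxzv,yner] add [vgos] -> 13 lines: uhzzj zgms qexg vgos xbwcq tol lccpg skf ygks cuzqp eqj zyz wii
Hunk 4: at line 1 remove [zgms,qexg,vgos] add [avbbs,akmi] -> 12 lines: uhzzj avbbs akmi xbwcq tol lccpg skf ygks cuzqp eqj zyz wii
Hunk 5: at line 8 remove [cuzqp,eqj,zyz] add [tyan] -> 10 lines: uhzzj avbbs akmi xbwcq tol lccpg skf ygks tyan wii
Hunk 6: at line 5 remove [skf,ygks] add [txp] -> 9 lines: uhzzj avbbs akmi xbwcq tol lccpg txp tyan wii
Final line 8: tyan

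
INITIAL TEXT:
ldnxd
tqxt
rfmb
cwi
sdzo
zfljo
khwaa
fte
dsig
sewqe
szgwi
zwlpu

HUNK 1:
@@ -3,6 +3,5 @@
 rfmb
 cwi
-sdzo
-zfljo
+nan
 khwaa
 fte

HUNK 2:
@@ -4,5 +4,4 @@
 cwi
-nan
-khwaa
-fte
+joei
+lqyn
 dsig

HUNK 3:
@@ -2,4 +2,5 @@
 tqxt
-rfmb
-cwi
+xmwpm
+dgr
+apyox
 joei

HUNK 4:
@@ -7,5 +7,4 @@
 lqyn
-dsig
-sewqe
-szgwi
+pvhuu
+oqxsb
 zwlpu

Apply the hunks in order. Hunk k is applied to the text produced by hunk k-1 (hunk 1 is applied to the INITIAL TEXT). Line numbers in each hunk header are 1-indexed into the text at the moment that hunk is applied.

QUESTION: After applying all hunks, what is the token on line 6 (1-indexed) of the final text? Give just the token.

Answer: joei

Derivation:
Hunk 1: at line 3 remove [sdzo,zfljo] add [nan] -> 11 lines: ldnxd tqxt rfmb cwi nan khwaa fte dsig sewqe szgwi zwlpu
Hunk 2: at line 4 remove [nan,khwaa,fte] add [joei,lqyn] -> 10 lines: ldnxd tqxt rfmb cwi joei lqyn dsig sewqe szgwi zwlpu
Hunk 3: at line 2 remove [rfmb,cwi] add [xmwpm,dgr,apyox] -> 11 lines: ldnxd tqxt xmwpm dgr apyox joei lqyn dsig sewqe szgwi zwlpu
Hunk 4: at line 7 remove [dsig,sewqe,szgwi] add [pvhuu,oqxsb] -> 10 lines: ldnxd tqxt xmwpm dgr apyox joei lqyn pvhuu oqxsb zwlpu
Final line 6: joei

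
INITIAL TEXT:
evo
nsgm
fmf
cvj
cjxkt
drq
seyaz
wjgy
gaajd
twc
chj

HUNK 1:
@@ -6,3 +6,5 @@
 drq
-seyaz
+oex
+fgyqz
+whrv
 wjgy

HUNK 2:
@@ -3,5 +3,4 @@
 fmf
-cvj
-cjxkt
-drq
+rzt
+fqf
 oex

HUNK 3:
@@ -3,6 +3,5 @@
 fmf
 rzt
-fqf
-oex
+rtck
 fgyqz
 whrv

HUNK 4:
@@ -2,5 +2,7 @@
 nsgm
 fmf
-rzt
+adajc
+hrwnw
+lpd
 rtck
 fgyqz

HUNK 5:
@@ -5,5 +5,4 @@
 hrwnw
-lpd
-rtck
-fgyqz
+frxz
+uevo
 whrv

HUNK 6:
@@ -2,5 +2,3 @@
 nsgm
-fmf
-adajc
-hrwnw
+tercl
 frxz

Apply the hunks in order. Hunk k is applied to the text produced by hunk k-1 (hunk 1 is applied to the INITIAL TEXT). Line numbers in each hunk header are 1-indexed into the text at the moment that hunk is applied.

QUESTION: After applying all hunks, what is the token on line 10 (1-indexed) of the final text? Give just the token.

Answer: chj

Derivation:
Hunk 1: at line 6 remove [seyaz] add [oex,fgyqz,whrv] -> 13 lines: evo nsgm fmf cvj cjxkt drq oex fgyqz whrv wjgy gaajd twc chj
Hunk 2: at line 3 remove [cvj,cjxkt,drq] add [rzt,fqf] -> 12 lines: evo nsgm fmf rzt fqf oex fgyqz whrv wjgy gaajd twc chj
Hunk 3: at line 3 remove [fqf,oex] add [rtck] -> 11 lines: evo nsgm fmf rzt rtck fgyqz whrv wjgy gaajd twc chj
Hunk 4: at line 2 remove [rzt] add [adajc,hrwnw,lpd] -> 13 lines: evo nsgm fmf adajc hrwnw lpd rtck fgyqz whrv wjgy gaajd twc chj
Hunk 5: at line 5 remove [lpd,rtck,fgyqz] add [frxz,uevo] -> 12 lines: evo nsgm fmf adajc hrwnw frxz uevo whrv wjgy gaajd twc chj
Hunk 6: at line 2 remove [fmf,adajc,hrwnw] add [tercl] -> 10 lines: evo nsgm tercl frxz uevo whrv wjgy gaajd twc chj
Final line 10: chj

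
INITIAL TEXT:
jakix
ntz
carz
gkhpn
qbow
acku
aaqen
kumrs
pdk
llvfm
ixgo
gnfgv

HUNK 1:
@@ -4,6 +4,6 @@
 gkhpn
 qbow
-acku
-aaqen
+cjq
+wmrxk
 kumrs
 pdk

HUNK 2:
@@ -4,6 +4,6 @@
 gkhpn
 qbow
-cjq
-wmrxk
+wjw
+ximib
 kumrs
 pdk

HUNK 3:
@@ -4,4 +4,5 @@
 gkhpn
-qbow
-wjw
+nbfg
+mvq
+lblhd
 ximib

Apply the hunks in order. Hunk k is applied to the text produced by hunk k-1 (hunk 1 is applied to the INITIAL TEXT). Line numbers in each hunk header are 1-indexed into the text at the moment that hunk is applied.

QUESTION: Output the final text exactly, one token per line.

Answer: jakix
ntz
carz
gkhpn
nbfg
mvq
lblhd
ximib
kumrs
pdk
llvfm
ixgo
gnfgv

Derivation:
Hunk 1: at line 4 remove [acku,aaqen] add [cjq,wmrxk] -> 12 lines: jakix ntz carz gkhpn qbow cjq wmrxk kumrs pdk llvfm ixgo gnfgv
Hunk 2: at line 4 remove [cjq,wmrxk] add [wjw,ximib] -> 12 lines: jakix ntz carz gkhpn qbow wjw ximib kumrs pdk llvfm ixgo gnfgv
Hunk 3: at line 4 remove [qbow,wjw] add [nbfg,mvq,lblhd] -> 13 lines: jakix ntz carz gkhpn nbfg mvq lblhd ximib kumrs pdk llvfm ixgo gnfgv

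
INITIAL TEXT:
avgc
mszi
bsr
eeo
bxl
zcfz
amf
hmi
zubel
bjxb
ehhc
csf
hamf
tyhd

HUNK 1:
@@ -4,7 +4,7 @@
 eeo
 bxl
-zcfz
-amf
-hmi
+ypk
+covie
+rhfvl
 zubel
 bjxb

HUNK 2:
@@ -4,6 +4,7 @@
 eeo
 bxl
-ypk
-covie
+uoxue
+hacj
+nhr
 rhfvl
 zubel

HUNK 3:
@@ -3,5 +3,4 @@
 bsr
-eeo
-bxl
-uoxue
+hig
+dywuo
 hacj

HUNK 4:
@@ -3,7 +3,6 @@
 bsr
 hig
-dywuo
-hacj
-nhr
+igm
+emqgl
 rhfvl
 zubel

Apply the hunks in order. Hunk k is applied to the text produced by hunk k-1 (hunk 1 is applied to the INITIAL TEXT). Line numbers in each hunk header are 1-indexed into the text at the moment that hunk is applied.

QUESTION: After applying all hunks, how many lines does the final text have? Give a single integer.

Answer: 13

Derivation:
Hunk 1: at line 4 remove [zcfz,amf,hmi] add [ypk,covie,rhfvl] -> 14 lines: avgc mszi bsr eeo bxl ypk covie rhfvl zubel bjxb ehhc csf hamf tyhd
Hunk 2: at line 4 remove [ypk,covie] add [uoxue,hacj,nhr] -> 15 lines: avgc mszi bsr eeo bxl uoxue hacj nhr rhfvl zubel bjxb ehhc csf hamf tyhd
Hunk 3: at line 3 remove [eeo,bxl,uoxue] add [hig,dywuo] -> 14 lines: avgc mszi bsr hig dywuo hacj nhr rhfvl zubel bjxb ehhc csf hamf tyhd
Hunk 4: at line 3 remove [dywuo,hacj,nhr] add [igm,emqgl] -> 13 lines: avgc mszi bsr hig igm emqgl rhfvl zubel bjxb ehhc csf hamf tyhd
Final line count: 13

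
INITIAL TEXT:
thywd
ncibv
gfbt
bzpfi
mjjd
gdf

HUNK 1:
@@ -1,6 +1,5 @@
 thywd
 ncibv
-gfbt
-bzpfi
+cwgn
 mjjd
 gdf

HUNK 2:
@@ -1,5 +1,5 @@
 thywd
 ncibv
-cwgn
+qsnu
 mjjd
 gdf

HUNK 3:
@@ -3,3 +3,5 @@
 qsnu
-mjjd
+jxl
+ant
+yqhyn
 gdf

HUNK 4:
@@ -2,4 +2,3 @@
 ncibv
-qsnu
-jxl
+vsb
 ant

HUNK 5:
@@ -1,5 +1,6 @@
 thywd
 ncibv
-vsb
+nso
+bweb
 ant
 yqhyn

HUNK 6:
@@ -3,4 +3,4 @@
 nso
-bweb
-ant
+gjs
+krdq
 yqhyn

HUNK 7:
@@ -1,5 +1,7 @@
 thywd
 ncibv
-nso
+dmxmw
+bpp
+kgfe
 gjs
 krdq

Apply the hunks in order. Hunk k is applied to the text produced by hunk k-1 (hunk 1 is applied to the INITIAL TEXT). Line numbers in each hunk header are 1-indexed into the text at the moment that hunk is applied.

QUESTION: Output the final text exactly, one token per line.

Answer: thywd
ncibv
dmxmw
bpp
kgfe
gjs
krdq
yqhyn
gdf

Derivation:
Hunk 1: at line 1 remove [gfbt,bzpfi] add [cwgn] -> 5 lines: thywd ncibv cwgn mjjd gdf
Hunk 2: at line 1 remove [cwgn] add [qsnu] -> 5 lines: thywd ncibv qsnu mjjd gdf
Hunk 3: at line 3 remove [mjjd] add [jxl,ant,yqhyn] -> 7 lines: thywd ncibv qsnu jxl ant yqhyn gdf
Hunk 4: at line 2 remove [qsnu,jxl] add [vsb] -> 6 lines: thywd ncibv vsb ant yqhyn gdf
Hunk 5: at line 1 remove [vsb] add [nso,bweb] -> 7 lines: thywd ncibv nso bweb ant yqhyn gdf
Hunk 6: at line 3 remove [bweb,ant] add [gjs,krdq] -> 7 lines: thywd ncibv nso gjs krdq yqhyn gdf
Hunk 7: at line 1 remove [nso] add [dmxmw,bpp,kgfe] -> 9 lines: thywd ncibv dmxmw bpp kgfe gjs krdq yqhyn gdf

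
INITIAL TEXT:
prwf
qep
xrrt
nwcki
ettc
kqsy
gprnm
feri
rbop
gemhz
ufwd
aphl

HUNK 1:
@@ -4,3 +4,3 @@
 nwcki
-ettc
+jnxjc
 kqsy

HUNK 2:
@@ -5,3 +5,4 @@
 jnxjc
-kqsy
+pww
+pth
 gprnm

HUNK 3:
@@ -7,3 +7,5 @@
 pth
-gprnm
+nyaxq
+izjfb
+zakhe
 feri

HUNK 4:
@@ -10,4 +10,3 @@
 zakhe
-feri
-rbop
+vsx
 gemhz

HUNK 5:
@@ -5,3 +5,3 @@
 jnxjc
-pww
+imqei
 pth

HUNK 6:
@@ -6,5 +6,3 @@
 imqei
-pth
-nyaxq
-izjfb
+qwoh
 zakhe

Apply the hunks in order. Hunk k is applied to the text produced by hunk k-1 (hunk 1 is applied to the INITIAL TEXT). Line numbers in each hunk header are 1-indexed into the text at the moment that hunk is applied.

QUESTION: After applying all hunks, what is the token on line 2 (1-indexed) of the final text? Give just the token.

Hunk 1: at line 4 remove [ettc] add [jnxjc] -> 12 lines: prwf qep xrrt nwcki jnxjc kqsy gprnm feri rbop gemhz ufwd aphl
Hunk 2: at line 5 remove [kqsy] add [pww,pth] -> 13 lines: prwf qep xrrt nwcki jnxjc pww pth gprnm feri rbop gemhz ufwd aphl
Hunk 3: at line 7 remove [gprnm] add [nyaxq,izjfb,zakhe] -> 15 lines: prwf qep xrrt nwcki jnxjc pww pth nyaxq izjfb zakhe feri rbop gemhz ufwd aphl
Hunk 4: at line 10 remove [feri,rbop] add [vsx] -> 14 lines: prwf qep xrrt nwcki jnxjc pww pth nyaxq izjfb zakhe vsx gemhz ufwd aphl
Hunk 5: at line 5 remove [pww] add [imqei] -> 14 lines: prwf qep xrrt nwcki jnxjc imqei pth nyaxq izjfb zakhe vsx gemhz ufwd aphl
Hunk 6: at line 6 remove [pth,nyaxq,izjfb] add [qwoh] -> 12 lines: prwf qep xrrt nwcki jnxjc imqei qwoh zakhe vsx gemhz ufwd aphl
Final line 2: qep

Answer: qep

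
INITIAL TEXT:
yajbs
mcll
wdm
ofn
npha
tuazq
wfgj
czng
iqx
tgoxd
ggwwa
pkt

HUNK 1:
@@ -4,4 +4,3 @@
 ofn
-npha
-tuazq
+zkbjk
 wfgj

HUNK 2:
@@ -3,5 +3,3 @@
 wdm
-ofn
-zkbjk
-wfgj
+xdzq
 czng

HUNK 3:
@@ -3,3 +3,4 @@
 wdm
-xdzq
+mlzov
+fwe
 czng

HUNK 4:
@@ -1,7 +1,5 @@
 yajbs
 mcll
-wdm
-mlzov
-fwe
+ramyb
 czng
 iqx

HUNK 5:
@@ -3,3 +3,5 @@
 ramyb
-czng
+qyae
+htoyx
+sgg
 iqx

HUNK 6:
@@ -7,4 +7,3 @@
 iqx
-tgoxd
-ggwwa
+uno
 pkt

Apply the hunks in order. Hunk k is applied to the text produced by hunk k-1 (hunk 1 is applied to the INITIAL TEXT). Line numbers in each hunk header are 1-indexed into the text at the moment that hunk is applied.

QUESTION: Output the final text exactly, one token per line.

Hunk 1: at line 4 remove [npha,tuazq] add [zkbjk] -> 11 lines: yajbs mcll wdm ofn zkbjk wfgj czng iqx tgoxd ggwwa pkt
Hunk 2: at line 3 remove [ofn,zkbjk,wfgj] add [xdzq] -> 9 lines: yajbs mcll wdm xdzq czng iqx tgoxd ggwwa pkt
Hunk 3: at line 3 remove [xdzq] add [mlzov,fwe] -> 10 lines: yajbs mcll wdm mlzov fwe czng iqx tgoxd ggwwa pkt
Hunk 4: at line 1 remove [wdm,mlzov,fwe] add [ramyb] -> 8 lines: yajbs mcll ramyb czng iqx tgoxd ggwwa pkt
Hunk 5: at line 3 remove [czng] add [qyae,htoyx,sgg] -> 10 lines: yajbs mcll ramyb qyae htoyx sgg iqx tgoxd ggwwa pkt
Hunk 6: at line 7 remove [tgoxd,ggwwa] add [uno] -> 9 lines: yajbs mcll ramyb qyae htoyx sgg iqx uno pkt

Answer: yajbs
mcll
ramyb
qyae
htoyx
sgg
iqx
uno
pkt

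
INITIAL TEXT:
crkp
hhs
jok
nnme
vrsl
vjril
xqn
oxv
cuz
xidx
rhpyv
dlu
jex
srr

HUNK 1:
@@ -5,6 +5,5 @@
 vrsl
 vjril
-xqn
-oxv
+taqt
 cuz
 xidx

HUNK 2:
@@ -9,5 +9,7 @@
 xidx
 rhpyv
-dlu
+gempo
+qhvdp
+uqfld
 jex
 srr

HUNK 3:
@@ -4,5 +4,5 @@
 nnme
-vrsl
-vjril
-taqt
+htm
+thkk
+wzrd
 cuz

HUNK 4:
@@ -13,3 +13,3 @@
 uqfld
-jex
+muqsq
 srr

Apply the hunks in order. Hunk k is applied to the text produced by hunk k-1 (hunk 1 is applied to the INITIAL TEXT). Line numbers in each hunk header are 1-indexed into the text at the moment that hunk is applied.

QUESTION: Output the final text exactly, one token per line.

Hunk 1: at line 5 remove [xqn,oxv] add [taqt] -> 13 lines: crkp hhs jok nnme vrsl vjril taqt cuz xidx rhpyv dlu jex srr
Hunk 2: at line 9 remove [dlu] add [gempo,qhvdp,uqfld] -> 15 lines: crkp hhs jok nnme vrsl vjril taqt cuz xidx rhpyv gempo qhvdp uqfld jex srr
Hunk 3: at line 4 remove [vrsl,vjril,taqt] add [htm,thkk,wzrd] -> 15 lines: crkp hhs jok nnme htm thkk wzrd cuz xidx rhpyv gempo qhvdp uqfld jex srr
Hunk 4: at line 13 remove [jex] add [muqsq] -> 15 lines: crkp hhs jok nnme htm thkk wzrd cuz xidx rhpyv gempo qhvdp uqfld muqsq srr

Answer: crkp
hhs
jok
nnme
htm
thkk
wzrd
cuz
xidx
rhpyv
gempo
qhvdp
uqfld
muqsq
srr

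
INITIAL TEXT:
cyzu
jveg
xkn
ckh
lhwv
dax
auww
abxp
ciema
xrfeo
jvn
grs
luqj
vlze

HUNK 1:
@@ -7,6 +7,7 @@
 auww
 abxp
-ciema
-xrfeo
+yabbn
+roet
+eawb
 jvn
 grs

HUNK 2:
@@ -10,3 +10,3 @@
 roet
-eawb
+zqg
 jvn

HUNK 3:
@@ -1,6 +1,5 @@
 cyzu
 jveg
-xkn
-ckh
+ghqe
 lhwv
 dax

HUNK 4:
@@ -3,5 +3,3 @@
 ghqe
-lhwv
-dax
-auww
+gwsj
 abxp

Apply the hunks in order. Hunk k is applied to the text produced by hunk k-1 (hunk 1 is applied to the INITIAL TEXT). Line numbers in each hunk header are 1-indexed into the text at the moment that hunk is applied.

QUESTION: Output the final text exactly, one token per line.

Hunk 1: at line 7 remove [ciema,xrfeo] add [yabbn,roet,eawb] -> 15 lines: cyzu jveg xkn ckh lhwv dax auww abxp yabbn roet eawb jvn grs luqj vlze
Hunk 2: at line 10 remove [eawb] add [zqg] -> 15 lines: cyzu jveg xkn ckh lhwv dax auww abxp yabbn roet zqg jvn grs luqj vlze
Hunk 3: at line 1 remove [xkn,ckh] add [ghqe] -> 14 lines: cyzu jveg ghqe lhwv dax auww abxp yabbn roet zqg jvn grs luqj vlze
Hunk 4: at line 3 remove [lhwv,dax,auww] add [gwsj] -> 12 lines: cyzu jveg ghqe gwsj abxp yabbn roet zqg jvn grs luqj vlze

Answer: cyzu
jveg
ghqe
gwsj
abxp
yabbn
roet
zqg
jvn
grs
luqj
vlze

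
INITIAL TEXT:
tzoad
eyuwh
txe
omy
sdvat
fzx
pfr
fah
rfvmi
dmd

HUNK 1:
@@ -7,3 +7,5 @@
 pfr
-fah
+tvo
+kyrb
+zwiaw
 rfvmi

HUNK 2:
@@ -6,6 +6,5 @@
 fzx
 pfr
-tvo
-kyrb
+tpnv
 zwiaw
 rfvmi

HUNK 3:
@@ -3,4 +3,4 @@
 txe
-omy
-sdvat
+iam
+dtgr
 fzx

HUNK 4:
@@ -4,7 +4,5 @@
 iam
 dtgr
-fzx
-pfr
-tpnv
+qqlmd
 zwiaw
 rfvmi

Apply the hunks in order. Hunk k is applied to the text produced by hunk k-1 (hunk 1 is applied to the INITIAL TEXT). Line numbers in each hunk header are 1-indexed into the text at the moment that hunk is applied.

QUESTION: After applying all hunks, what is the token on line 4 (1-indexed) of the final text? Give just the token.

Answer: iam

Derivation:
Hunk 1: at line 7 remove [fah] add [tvo,kyrb,zwiaw] -> 12 lines: tzoad eyuwh txe omy sdvat fzx pfr tvo kyrb zwiaw rfvmi dmd
Hunk 2: at line 6 remove [tvo,kyrb] add [tpnv] -> 11 lines: tzoad eyuwh txe omy sdvat fzx pfr tpnv zwiaw rfvmi dmd
Hunk 3: at line 3 remove [omy,sdvat] add [iam,dtgr] -> 11 lines: tzoad eyuwh txe iam dtgr fzx pfr tpnv zwiaw rfvmi dmd
Hunk 4: at line 4 remove [fzx,pfr,tpnv] add [qqlmd] -> 9 lines: tzoad eyuwh txe iam dtgr qqlmd zwiaw rfvmi dmd
Final line 4: iam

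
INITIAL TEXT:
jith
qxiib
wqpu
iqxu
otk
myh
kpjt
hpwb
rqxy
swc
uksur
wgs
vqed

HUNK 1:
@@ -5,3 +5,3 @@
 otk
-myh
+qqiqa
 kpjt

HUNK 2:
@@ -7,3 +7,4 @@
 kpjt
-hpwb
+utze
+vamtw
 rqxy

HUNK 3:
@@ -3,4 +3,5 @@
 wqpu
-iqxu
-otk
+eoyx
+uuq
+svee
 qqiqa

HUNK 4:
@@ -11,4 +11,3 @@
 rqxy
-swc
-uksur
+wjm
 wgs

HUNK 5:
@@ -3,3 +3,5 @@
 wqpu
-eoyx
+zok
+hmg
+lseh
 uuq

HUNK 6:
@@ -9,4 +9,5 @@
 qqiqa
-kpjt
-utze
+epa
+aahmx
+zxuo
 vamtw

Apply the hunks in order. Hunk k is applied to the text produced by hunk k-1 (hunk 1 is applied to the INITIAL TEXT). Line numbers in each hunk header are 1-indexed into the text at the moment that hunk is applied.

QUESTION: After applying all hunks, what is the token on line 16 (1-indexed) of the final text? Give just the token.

Hunk 1: at line 5 remove [myh] add [qqiqa] -> 13 lines: jith qxiib wqpu iqxu otk qqiqa kpjt hpwb rqxy swc uksur wgs vqed
Hunk 2: at line 7 remove [hpwb] add [utze,vamtw] -> 14 lines: jith qxiib wqpu iqxu otk qqiqa kpjt utze vamtw rqxy swc uksur wgs vqed
Hunk 3: at line 3 remove [iqxu,otk] add [eoyx,uuq,svee] -> 15 lines: jith qxiib wqpu eoyx uuq svee qqiqa kpjt utze vamtw rqxy swc uksur wgs vqed
Hunk 4: at line 11 remove [swc,uksur] add [wjm] -> 14 lines: jith qxiib wqpu eoyx uuq svee qqiqa kpjt utze vamtw rqxy wjm wgs vqed
Hunk 5: at line 3 remove [eoyx] add [zok,hmg,lseh] -> 16 lines: jith qxiib wqpu zok hmg lseh uuq svee qqiqa kpjt utze vamtw rqxy wjm wgs vqed
Hunk 6: at line 9 remove [kpjt,utze] add [epa,aahmx,zxuo] -> 17 lines: jith qxiib wqpu zok hmg lseh uuq svee qqiqa epa aahmx zxuo vamtw rqxy wjm wgs vqed
Final line 16: wgs

Answer: wgs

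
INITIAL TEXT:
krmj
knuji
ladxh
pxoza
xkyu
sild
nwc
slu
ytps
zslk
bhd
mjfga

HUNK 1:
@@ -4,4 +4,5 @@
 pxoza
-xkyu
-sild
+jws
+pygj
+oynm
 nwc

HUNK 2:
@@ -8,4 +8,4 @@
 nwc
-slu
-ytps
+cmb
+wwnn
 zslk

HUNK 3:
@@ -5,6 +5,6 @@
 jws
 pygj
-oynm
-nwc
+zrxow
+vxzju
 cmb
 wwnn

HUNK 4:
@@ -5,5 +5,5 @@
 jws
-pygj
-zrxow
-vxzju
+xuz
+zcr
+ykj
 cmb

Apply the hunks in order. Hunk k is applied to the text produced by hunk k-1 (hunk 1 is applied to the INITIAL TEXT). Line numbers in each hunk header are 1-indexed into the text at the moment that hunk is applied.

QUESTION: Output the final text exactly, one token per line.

Answer: krmj
knuji
ladxh
pxoza
jws
xuz
zcr
ykj
cmb
wwnn
zslk
bhd
mjfga

Derivation:
Hunk 1: at line 4 remove [xkyu,sild] add [jws,pygj,oynm] -> 13 lines: krmj knuji ladxh pxoza jws pygj oynm nwc slu ytps zslk bhd mjfga
Hunk 2: at line 8 remove [slu,ytps] add [cmb,wwnn] -> 13 lines: krmj knuji ladxh pxoza jws pygj oynm nwc cmb wwnn zslk bhd mjfga
Hunk 3: at line 5 remove [oynm,nwc] add [zrxow,vxzju] -> 13 lines: krmj knuji ladxh pxoza jws pygj zrxow vxzju cmb wwnn zslk bhd mjfga
Hunk 4: at line 5 remove [pygj,zrxow,vxzju] add [xuz,zcr,ykj] -> 13 lines: krmj knuji ladxh pxoza jws xuz zcr ykj cmb wwnn zslk bhd mjfga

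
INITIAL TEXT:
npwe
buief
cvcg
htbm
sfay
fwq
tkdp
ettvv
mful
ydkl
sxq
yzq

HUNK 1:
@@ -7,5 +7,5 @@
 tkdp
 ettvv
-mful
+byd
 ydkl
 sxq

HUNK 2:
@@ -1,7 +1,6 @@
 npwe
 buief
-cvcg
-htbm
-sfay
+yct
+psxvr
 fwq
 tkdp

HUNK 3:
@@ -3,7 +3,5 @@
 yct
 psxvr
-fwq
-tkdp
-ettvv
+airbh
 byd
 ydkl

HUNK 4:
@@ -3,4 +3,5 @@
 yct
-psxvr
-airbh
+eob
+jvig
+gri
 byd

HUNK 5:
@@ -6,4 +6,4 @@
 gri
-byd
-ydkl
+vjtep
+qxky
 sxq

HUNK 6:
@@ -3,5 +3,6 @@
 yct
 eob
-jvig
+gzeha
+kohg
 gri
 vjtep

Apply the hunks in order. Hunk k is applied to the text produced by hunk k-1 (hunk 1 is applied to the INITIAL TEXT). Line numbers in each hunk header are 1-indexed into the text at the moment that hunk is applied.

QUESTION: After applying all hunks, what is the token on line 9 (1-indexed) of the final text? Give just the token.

Answer: qxky

Derivation:
Hunk 1: at line 7 remove [mful] add [byd] -> 12 lines: npwe buief cvcg htbm sfay fwq tkdp ettvv byd ydkl sxq yzq
Hunk 2: at line 1 remove [cvcg,htbm,sfay] add [yct,psxvr] -> 11 lines: npwe buief yct psxvr fwq tkdp ettvv byd ydkl sxq yzq
Hunk 3: at line 3 remove [fwq,tkdp,ettvv] add [airbh] -> 9 lines: npwe buief yct psxvr airbh byd ydkl sxq yzq
Hunk 4: at line 3 remove [psxvr,airbh] add [eob,jvig,gri] -> 10 lines: npwe buief yct eob jvig gri byd ydkl sxq yzq
Hunk 5: at line 6 remove [byd,ydkl] add [vjtep,qxky] -> 10 lines: npwe buief yct eob jvig gri vjtep qxky sxq yzq
Hunk 6: at line 3 remove [jvig] add [gzeha,kohg] -> 11 lines: npwe buief yct eob gzeha kohg gri vjtep qxky sxq yzq
Final line 9: qxky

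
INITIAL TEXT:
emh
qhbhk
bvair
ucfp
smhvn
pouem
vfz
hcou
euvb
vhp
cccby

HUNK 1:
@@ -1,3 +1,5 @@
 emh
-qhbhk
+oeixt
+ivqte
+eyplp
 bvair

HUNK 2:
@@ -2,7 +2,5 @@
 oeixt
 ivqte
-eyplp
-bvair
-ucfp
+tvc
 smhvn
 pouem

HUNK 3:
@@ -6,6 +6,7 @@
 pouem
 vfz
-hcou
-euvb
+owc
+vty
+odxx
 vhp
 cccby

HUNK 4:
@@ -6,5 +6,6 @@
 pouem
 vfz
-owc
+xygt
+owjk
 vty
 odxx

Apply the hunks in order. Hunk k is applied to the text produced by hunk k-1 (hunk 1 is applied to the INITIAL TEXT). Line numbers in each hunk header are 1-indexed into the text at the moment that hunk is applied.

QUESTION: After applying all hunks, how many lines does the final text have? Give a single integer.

Answer: 13

Derivation:
Hunk 1: at line 1 remove [qhbhk] add [oeixt,ivqte,eyplp] -> 13 lines: emh oeixt ivqte eyplp bvair ucfp smhvn pouem vfz hcou euvb vhp cccby
Hunk 2: at line 2 remove [eyplp,bvair,ucfp] add [tvc] -> 11 lines: emh oeixt ivqte tvc smhvn pouem vfz hcou euvb vhp cccby
Hunk 3: at line 6 remove [hcou,euvb] add [owc,vty,odxx] -> 12 lines: emh oeixt ivqte tvc smhvn pouem vfz owc vty odxx vhp cccby
Hunk 4: at line 6 remove [owc] add [xygt,owjk] -> 13 lines: emh oeixt ivqte tvc smhvn pouem vfz xygt owjk vty odxx vhp cccby
Final line count: 13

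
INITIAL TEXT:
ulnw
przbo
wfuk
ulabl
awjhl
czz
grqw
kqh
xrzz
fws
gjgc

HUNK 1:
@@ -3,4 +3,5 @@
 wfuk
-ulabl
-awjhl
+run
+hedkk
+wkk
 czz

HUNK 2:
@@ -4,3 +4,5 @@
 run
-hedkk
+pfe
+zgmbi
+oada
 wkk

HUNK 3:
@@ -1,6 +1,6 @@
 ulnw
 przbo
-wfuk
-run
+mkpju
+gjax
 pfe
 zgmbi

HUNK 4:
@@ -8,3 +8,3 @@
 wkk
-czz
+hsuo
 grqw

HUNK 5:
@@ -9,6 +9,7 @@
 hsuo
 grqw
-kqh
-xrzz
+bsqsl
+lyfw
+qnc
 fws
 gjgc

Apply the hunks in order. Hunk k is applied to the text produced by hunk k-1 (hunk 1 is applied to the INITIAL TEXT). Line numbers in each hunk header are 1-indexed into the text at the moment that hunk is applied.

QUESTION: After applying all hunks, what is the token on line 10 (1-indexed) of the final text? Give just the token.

Hunk 1: at line 3 remove [ulabl,awjhl] add [run,hedkk,wkk] -> 12 lines: ulnw przbo wfuk run hedkk wkk czz grqw kqh xrzz fws gjgc
Hunk 2: at line 4 remove [hedkk] add [pfe,zgmbi,oada] -> 14 lines: ulnw przbo wfuk run pfe zgmbi oada wkk czz grqw kqh xrzz fws gjgc
Hunk 3: at line 1 remove [wfuk,run] add [mkpju,gjax] -> 14 lines: ulnw przbo mkpju gjax pfe zgmbi oada wkk czz grqw kqh xrzz fws gjgc
Hunk 4: at line 8 remove [czz] add [hsuo] -> 14 lines: ulnw przbo mkpju gjax pfe zgmbi oada wkk hsuo grqw kqh xrzz fws gjgc
Hunk 5: at line 9 remove [kqh,xrzz] add [bsqsl,lyfw,qnc] -> 15 lines: ulnw przbo mkpju gjax pfe zgmbi oada wkk hsuo grqw bsqsl lyfw qnc fws gjgc
Final line 10: grqw

Answer: grqw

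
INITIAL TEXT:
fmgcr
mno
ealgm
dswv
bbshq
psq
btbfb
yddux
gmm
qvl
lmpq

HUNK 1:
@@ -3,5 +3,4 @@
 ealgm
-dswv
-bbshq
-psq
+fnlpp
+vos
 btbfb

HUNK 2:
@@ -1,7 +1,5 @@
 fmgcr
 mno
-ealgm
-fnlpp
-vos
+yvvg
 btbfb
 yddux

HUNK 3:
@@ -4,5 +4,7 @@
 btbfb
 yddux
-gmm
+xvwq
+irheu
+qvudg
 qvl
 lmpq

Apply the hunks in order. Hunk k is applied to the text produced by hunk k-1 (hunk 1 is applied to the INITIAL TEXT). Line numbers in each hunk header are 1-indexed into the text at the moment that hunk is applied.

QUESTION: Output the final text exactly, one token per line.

Hunk 1: at line 3 remove [dswv,bbshq,psq] add [fnlpp,vos] -> 10 lines: fmgcr mno ealgm fnlpp vos btbfb yddux gmm qvl lmpq
Hunk 2: at line 1 remove [ealgm,fnlpp,vos] add [yvvg] -> 8 lines: fmgcr mno yvvg btbfb yddux gmm qvl lmpq
Hunk 3: at line 4 remove [gmm] add [xvwq,irheu,qvudg] -> 10 lines: fmgcr mno yvvg btbfb yddux xvwq irheu qvudg qvl lmpq

Answer: fmgcr
mno
yvvg
btbfb
yddux
xvwq
irheu
qvudg
qvl
lmpq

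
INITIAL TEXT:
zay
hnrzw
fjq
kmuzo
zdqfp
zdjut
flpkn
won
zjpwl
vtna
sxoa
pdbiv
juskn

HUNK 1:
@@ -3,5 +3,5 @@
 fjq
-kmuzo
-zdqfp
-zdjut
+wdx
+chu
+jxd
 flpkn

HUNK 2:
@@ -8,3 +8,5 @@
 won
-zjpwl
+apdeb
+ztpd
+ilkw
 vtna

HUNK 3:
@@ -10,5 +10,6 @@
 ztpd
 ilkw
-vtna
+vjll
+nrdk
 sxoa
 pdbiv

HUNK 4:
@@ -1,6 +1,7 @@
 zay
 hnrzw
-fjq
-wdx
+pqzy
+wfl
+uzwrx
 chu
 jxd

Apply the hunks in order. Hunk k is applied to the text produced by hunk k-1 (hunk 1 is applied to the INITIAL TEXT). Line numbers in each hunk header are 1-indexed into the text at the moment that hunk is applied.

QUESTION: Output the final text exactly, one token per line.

Answer: zay
hnrzw
pqzy
wfl
uzwrx
chu
jxd
flpkn
won
apdeb
ztpd
ilkw
vjll
nrdk
sxoa
pdbiv
juskn

Derivation:
Hunk 1: at line 3 remove [kmuzo,zdqfp,zdjut] add [wdx,chu,jxd] -> 13 lines: zay hnrzw fjq wdx chu jxd flpkn won zjpwl vtna sxoa pdbiv juskn
Hunk 2: at line 8 remove [zjpwl] add [apdeb,ztpd,ilkw] -> 15 lines: zay hnrzw fjq wdx chu jxd flpkn won apdeb ztpd ilkw vtna sxoa pdbiv juskn
Hunk 3: at line 10 remove [vtna] add [vjll,nrdk] -> 16 lines: zay hnrzw fjq wdx chu jxd flpkn won apdeb ztpd ilkw vjll nrdk sxoa pdbiv juskn
Hunk 4: at line 1 remove [fjq,wdx] add [pqzy,wfl,uzwrx] -> 17 lines: zay hnrzw pqzy wfl uzwrx chu jxd flpkn won apdeb ztpd ilkw vjll nrdk sxoa pdbiv juskn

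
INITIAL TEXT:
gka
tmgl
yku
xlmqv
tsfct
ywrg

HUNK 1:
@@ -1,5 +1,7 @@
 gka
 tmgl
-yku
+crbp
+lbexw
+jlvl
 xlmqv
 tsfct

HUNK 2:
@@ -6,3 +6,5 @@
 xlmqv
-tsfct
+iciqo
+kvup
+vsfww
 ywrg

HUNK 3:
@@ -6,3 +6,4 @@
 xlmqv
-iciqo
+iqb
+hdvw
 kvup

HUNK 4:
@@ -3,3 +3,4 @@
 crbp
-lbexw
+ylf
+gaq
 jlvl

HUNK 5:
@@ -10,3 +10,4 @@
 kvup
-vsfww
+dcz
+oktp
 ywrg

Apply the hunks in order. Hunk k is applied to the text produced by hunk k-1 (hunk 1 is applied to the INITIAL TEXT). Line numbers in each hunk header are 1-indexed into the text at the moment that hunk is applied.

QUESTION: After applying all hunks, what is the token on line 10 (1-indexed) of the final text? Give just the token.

Hunk 1: at line 1 remove [yku] add [crbp,lbexw,jlvl] -> 8 lines: gka tmgl crbp lbexw jlvl xlmqv tsfct ywrg
Hunk 2: at line 6 remove [tsfct] add [iciqo,kvup,vsfww] -> 10 lines: gka tmgl crbp lbexw jlvl xlmqv iciqo kvup vsfww ywrg
Hunk 3: at line 6 remove [iciqo] add [iqb,hdvw] -> 11 lines: gka tmgl crbp lbexw jlvl xlmqv iqb hdvw kvup vsfww ywrg
Hunk 4: at line 3 remove [lbexw] add [ylf,gaq] -> 12 lines: gka tmgl crbp ylf gaq jlvl xlmqv iqb hdvw kvup vsfww ywrg
Hunk 5: at line 10 remove [vsfww] add [dcz,oktp] -> 13 lines: gka tmgl crbp ylf gaq jlvl xlmqv iqb hdvw kvup dcz oktp ywrg
Final line 10: kvup

Answer: kvup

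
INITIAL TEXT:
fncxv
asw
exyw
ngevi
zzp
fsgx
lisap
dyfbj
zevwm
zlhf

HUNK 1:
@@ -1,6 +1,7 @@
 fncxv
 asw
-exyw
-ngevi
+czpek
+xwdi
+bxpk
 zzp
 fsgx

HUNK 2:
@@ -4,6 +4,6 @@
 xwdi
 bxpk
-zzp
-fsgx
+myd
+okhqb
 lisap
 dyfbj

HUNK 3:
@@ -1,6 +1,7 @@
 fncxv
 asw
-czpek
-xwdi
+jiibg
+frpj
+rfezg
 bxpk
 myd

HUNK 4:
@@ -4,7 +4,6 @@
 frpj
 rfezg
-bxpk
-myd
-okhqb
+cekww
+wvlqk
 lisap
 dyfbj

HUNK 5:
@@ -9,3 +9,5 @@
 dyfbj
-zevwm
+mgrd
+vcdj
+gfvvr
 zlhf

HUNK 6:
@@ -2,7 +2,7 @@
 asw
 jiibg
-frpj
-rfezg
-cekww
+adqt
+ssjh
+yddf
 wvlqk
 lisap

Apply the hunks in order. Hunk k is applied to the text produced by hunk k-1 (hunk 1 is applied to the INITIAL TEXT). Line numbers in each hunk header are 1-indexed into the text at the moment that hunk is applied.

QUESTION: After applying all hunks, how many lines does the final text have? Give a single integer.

Answer: 13

Derivation:
Hunk 1: at line 1 remove [exyw,ngevi] add [czpek,xwdi,bxpk] -> 11 lines: fncxv asw czpek xwdi bxpk zzp fsgx lisap dyfbj zevwm zlhf
Hunk 2: at line 4 remove [zzp,fsgx] add [myd,okhqb] -> 11 lines: fncxv asw czpek xwdi bxpk myd okhqb lisap dyfbj zevwm zlhf
Hunk 3: at line 1 remove [czpek,xwdi] add [jiibg,frpj,rfezg] -> 12 lines: fncxv asw jiibg frpj rfezg bxpk myd okhqb lisap dyfbj zevwm zlhf
Hunk 4: at line 4 remove [bxpk,myd,okhqb] add [cekww,wvlqk] -> 11 lines: fncxv asw jiibg frpj rfezg cekww wvlqk lisap dyfbj zevwm zlhf
Hunk 5: at line 9 remove [zevwm] add [mgrd,vcdj,gfvvr] -> 13 lines: fncxv asw jiibg frpj rfezg cekww wvlqk lisap dyfbj mgrd vcdj gfvvr zlhf
Hunk 6: at line 2 remove [frpj,rfezg,cekww] add [adqt,ssjh,yddf] -> 13 lines: fncxv asw jiibg adqt ssjh yddf wvlqk lisap dyfbj mgrd vcdj gfvvr zlhf
Final line count: 13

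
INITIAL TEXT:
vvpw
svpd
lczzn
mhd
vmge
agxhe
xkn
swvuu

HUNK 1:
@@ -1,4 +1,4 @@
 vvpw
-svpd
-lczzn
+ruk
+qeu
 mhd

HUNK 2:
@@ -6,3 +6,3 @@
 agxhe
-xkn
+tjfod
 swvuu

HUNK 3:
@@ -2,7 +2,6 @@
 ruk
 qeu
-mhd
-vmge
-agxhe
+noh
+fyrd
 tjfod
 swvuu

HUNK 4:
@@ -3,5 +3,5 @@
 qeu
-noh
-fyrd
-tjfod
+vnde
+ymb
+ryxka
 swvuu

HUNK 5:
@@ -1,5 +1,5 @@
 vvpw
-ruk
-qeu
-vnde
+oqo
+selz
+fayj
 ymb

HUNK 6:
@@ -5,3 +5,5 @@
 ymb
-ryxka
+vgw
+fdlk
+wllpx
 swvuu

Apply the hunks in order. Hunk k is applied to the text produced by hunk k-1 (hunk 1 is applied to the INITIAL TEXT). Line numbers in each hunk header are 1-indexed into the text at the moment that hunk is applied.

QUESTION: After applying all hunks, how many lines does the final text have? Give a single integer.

Answer: 9

Derivation:
Hunk 1: at line 1 remove [svpd,lczzn] add [ruk,qeu] -> 8 lines: vvpw ruk qeu mhd vmge agxhe xkn swvuu
Hunk 2: at line 6 remove [xkn] add [tjfod] -> 8 lines: vvpw ruk qeu mhd vmge agxhe tjfod swvuu
Hunk 3: at line 2 remove [mhd,vmge,agxhe] add [noh,fyrd] -> 7 lines: vvpw ruk qeu noh fyrd tjfod swvuu
Hunk 4: at line 3 remove [noh,fyrd,tjfod] add [vnde,ymb,ryxka] -> 7 lines: vvpw ruk qeu vnde ymb ryxka swvuu
Hunk 5: at line 1 remove [ruk,qeu,vnde] add [oqo,selz,fayj] -> 7 lines: vvpw oqo selz fayj ymb ryxka swvuu
Hunk 6: at line 5 remove [ryxka] add [vgw,fdlk,wllpx] -> 9 lines: vvpw oqo selz fayj ymb vgw fdlk wllpx swvuu
Final line count: 9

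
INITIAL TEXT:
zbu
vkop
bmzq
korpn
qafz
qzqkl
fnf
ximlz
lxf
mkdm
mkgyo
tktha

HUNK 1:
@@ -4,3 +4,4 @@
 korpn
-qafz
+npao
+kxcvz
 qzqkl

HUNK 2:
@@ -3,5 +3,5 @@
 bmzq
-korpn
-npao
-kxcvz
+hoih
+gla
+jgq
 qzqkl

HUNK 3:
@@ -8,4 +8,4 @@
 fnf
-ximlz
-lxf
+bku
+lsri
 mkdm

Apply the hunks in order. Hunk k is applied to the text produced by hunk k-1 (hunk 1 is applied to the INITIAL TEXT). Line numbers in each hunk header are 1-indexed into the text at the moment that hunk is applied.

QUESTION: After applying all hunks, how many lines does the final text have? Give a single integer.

Hunk 1: at line 4 remove [qafz] add [npao,kxcvz] -> 13 lines: zbu vkop bmzq korpn npao kxcvz qzqkl fnf ximlz lxf mkdm mkgyo tktha
Hunk 2: at line 3 remove [korpn,npao,kxcvz] add [hoih,gla,jgq] -> 13 lines: zbu vkop bmzq hoih gla jgq qzqkl fnf ximlz lxf mkdm mkgyo tktha
Hunk 3: at line 8 remove [ximlz,lxf] add [bku,lsri] -> 13 lines: zbu vkop bmzq hoih gla jgq qzqkl fnf bku lsri mkdm mkgyo tktha
Final line count: 13

Answer: 13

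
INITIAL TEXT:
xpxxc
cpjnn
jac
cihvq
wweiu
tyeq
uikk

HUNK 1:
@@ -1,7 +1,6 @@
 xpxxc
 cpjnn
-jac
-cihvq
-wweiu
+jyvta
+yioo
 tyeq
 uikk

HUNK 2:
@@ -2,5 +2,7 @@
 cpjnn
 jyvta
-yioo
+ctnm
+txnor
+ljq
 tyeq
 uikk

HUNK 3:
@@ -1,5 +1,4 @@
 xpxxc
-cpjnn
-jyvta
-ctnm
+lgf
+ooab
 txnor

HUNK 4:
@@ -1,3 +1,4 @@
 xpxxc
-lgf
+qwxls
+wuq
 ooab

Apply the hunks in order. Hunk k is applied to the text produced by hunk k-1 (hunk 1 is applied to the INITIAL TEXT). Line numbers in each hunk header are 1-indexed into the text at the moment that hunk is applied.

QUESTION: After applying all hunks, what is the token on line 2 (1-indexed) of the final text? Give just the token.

Answer: qwxls

Derivation:
Hunk 1: at line 1 remove [jac,cihvq,wweiu] add [jyvta,yioo] -> 6 lines: xpxxc cpjnn jyvta yioo tyeq uikk
Hunk 2: at line 2 remove [yioo] add [ctnm,txnor,ljq] -> 8 lines: xpxxc cpjnn jyvta ctnm txnor ljq tyeq uikk
Hunk 3: at line 1 remove [cpjnn,jyvta,ctnm] add [lgf,ooab] -> 7 lines: xpxxc lgf ooab txnor ljq tyeq uikk
Hunk 4: at line 1 remove [lgf] add [qwxls,wuq] -> 8 lines: xpxxc qwxls wuq ooab txnor ljq tyeq uikk
Final line 2: qwxls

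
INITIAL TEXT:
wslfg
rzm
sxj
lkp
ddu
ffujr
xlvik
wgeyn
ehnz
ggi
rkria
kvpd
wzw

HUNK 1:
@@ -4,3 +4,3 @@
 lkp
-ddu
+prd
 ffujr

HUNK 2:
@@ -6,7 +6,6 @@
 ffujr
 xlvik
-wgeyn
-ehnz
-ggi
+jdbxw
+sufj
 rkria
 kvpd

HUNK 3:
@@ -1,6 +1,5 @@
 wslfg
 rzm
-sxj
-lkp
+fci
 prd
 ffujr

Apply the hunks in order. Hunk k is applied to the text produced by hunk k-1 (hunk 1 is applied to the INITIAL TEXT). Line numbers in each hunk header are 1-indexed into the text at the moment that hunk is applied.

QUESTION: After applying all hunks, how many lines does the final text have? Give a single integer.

Hunk 1: at line 4 remove [ddu] add [prd] -> 13 lines: wslfg rzm sxj lkp prd ffujr xlvik wgeyn ehnz ggi rkria kvpd wzw
Hunk 2: at line 6 remove [wgeyn,ehnz,ggi] add [jdbxw,sufj] -> 12 lines: wslfg rzm sxj lkp prd ffujr xlvik jdbxw sufj rkria kvpd wzw
Hunk 3: at line 1 remove [sxj,lkp] add [fci] -> 11 lines: wslfg rzm fci prd ffujr xlvik jdbxw sufj rkria kvpd wzw
Final line count: 11

Answer: 11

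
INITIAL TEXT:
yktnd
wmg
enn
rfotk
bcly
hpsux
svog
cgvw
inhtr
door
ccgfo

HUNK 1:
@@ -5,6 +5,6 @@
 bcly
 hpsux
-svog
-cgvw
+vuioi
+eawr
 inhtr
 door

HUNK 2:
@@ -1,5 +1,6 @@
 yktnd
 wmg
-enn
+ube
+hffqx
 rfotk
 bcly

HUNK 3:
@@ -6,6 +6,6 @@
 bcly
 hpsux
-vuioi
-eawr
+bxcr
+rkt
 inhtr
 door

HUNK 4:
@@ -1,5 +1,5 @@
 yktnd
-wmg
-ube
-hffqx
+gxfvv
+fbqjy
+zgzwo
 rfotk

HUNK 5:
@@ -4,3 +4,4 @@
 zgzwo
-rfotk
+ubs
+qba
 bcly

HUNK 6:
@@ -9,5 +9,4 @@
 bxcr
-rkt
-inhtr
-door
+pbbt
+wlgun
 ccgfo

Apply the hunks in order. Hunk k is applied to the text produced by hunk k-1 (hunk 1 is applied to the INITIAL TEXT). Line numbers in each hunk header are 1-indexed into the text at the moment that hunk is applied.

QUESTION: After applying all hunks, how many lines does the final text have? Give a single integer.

Hunk 1: at line 5 remove [svog,cgvw] add [vuioi,eawr] -> 11 lines: yktnd wmg enn rfotk bcly hpsux vuioi eawr inhtr door ccgfo
Hunk 2: at line 1 remove [enn] add [ube,hffqx] -> 12 lines: yktnd wmg ube hffqx rfotk bcly hpsux vuioi eawr inhtr door ccgfo
Hunk 3: at line 6 remove [vuioi,eawr] add [bxcr,rkt] -> 12 lines: yktnd wmg ube hffqx rfotk bcly hpsux bxcr rkt inhtr door ccgfo
Hunk 4: at line 1 remove [wmg,ube,hffqx] add [gxfvv,fbqjy,zgzwo] -> 12 lines: yktnd gxfvv fbqjy zgzwo rfotk bcly hpsux bxcr rkt inhtr door ccgfo
Hunk 5: at line 4 remove [rfotk] add [ubs,qba] -> 13 lines: yktnd gxfvv fbqjy zgzwo ubs qba bcly hpsux bxcr rkt inhtr door ccgfo
Hunk 6: at line 9 remove [rkt,inhtr,door] add [pbbt,wlgun] -> 12 lines: yktnd gxfvv fbqjy zgzwo ubs qba bcly hpsux bxcr pbbt wlgun ccgfo
Final line count: 12

Answer: 12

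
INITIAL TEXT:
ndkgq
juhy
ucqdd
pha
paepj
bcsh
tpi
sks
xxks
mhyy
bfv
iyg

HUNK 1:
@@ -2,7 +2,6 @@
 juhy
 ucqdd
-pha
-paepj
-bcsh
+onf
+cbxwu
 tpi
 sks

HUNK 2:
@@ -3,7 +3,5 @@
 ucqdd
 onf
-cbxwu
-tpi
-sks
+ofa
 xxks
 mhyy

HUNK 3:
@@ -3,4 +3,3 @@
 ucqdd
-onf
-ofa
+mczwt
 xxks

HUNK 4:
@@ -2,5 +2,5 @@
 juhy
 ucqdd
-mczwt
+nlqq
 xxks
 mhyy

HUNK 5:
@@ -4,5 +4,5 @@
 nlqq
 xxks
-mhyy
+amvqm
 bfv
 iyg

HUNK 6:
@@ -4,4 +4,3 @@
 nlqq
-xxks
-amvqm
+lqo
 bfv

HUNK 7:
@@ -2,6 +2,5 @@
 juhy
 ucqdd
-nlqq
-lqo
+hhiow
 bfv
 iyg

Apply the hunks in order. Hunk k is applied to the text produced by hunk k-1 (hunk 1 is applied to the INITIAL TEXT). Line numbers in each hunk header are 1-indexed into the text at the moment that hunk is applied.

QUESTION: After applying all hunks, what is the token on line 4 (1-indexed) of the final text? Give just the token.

Hunk 1: at line 2 remove [pha,paepj,bcsh] add [onf,cbxwu] -> 11 lines: ndkgq juhy ucqdd onf cbxwu tpi sks xxks mhyy bfv iyg
Hunk 2: at line 3 remove [cbxwu,tpi,sks] add [ofa] -> 9 lines: ndkgq juhy ucqdd onf ofa xxks mhyy bfv iyg
Hunk 3: at line 3 remove [onf,ofa] add [mczwt] -> 8 lines: ndkgq juhy ucqdd mczwt xxks mhyy bfv iyg
Hunk 4: at line 2 remove [mczwt] add [nlqq] -> 8 lines: ndkgq juhy ucqdd nlqq xxks mhyy bfv iyg
Hunk 5: at line 4 remove [mhyy] add [amvqm] -> 8 lines: ndkgq juhy ucqdd nlqq xxks amvqm bfv iyg
Hunk 6: at line 4 remove [xxks,amvqm] add [lqo] -> 7 lines: ndkgq juhy ucqdd nlqq lqo bfv iyg
Hunk 7: at line 2 remove [nlqq,lqo] add [hhiow] -> 6 lines: ndkgq juhy ucqdd hhiow bfv iyg
Final line 4: hhiow

Answer: hhiow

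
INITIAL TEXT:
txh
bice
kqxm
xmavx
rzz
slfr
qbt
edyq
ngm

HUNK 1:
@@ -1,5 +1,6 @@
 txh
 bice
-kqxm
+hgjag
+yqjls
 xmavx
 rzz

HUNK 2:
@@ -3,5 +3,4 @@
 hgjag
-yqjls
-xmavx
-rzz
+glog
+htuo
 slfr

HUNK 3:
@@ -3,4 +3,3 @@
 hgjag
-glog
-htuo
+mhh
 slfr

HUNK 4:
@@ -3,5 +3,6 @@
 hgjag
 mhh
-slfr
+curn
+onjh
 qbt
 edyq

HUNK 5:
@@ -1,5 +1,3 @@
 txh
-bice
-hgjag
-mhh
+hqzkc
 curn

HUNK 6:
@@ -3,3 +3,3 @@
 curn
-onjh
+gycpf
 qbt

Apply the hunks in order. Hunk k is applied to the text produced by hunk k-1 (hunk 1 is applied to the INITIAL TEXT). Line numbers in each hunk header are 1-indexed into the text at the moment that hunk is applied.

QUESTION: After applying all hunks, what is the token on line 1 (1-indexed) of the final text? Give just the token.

Hunk 1: at line 1 remove [kqxm] add [hgjag,yqjls] -> 10 lines: txh bice hgjag yqjls xmavx rzz slfr qbt edyq ngm
Hunk 2: at line 3 remove [yqjls,xmavx,rzz] add [glog,htuo] -> 9 lines: txh bice hgjag glog htuo slfr qbt edyq ngm
Hunk 3: at line 3 remove [glog,htuo] add [mhh] -> 8 lines: txh bice hgjag mhh slfr qbt edyq ngm
Hunk 4: at line 3 remove [slfr] add [curn,onjh] -> 9 lines: txh bice hgjag mhh curn onjh qbt edyq ngm
Hunk 5: at line 1 remove [bice,hgjag,mhh] add [hqzkc] -> 7 lines: txh hqzkc curn onjh qbt edyq ngm
Hunk 6: at line 3 remove [onjh] add [gycpf] -> 7 lines: txh hqzkc curn gycpf qbt edyq ngm
Final line 1: txh

Answer: txh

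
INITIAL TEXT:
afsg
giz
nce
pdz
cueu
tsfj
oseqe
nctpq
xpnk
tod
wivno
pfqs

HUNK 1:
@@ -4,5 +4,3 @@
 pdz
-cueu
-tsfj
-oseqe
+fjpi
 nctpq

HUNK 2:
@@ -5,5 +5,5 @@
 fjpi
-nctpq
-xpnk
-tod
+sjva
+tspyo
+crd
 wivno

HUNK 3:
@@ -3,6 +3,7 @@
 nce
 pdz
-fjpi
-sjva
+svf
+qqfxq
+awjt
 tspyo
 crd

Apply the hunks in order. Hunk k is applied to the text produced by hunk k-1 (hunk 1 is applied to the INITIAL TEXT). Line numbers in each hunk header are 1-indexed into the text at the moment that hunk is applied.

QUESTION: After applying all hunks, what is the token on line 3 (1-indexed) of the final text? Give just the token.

Hunk 1: at line 4 remove [cueu,tsfj,oseqe] add [fjpi] -> 10 lines: afsg giz nce pdz fjpi nctpq xpnk tod wivno pfqs
Hunk 2: at line 5 remove [nctpq,xpnk,tod] add [sjva,tspyo,crd] -> 10 lines: afsg giz nce pdz fjpi sjva tspyo crd wivno pfqs
Hunk 3: at line 3 remove [fjpi,sjva] add [svf,qqfxq,awjt] -> 11 lines: afsg giz nce pdz svf qqfxq awjt tspyo crd wivno pfqs
Final line 3: nce

Answer: nce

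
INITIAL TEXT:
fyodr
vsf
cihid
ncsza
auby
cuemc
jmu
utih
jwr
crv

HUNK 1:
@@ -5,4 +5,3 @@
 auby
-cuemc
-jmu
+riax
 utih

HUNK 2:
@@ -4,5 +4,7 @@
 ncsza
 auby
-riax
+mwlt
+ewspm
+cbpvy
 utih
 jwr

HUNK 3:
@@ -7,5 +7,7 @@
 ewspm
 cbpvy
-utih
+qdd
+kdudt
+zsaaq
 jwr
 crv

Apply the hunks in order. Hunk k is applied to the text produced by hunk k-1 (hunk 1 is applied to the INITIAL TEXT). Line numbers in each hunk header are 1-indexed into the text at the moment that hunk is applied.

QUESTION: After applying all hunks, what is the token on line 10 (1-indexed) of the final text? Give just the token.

Answer: kdudt

Derivation:
Hunk 1: at line 5 remove [cuemc,jmu] add [riax] -> 9 lines: fyodr vsf cihid ncsza auby riax utih jwr crv
Hunk 2: at line 4 remove [riax] add [mwlt,ewspm,cbpvy] -> 11 lines: fyodr vsf cihid ncsza auby mwlt ewspm cbpvy utih jwr crv
Hunk 3: at line 7 remove [utih] add [qdd,kdudt,zsaaq] -> 13 lines: fyodr vsf cihid ncsza auby mwlt ewspm cbpvy qdd kdudt zsaaq jwr crv
Final line 10: kdudt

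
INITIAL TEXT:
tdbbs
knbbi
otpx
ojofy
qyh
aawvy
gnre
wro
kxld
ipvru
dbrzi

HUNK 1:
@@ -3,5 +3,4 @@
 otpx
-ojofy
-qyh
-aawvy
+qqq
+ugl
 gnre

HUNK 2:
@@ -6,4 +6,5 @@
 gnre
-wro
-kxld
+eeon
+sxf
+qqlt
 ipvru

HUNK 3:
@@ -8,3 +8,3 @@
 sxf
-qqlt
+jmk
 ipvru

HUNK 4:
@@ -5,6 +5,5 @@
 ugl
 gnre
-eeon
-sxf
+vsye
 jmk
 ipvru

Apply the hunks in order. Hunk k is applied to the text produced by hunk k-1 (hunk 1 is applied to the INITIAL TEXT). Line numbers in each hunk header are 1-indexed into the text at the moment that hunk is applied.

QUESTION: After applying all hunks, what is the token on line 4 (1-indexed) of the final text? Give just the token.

Answer: qqq

Derivation:
Hunk 1: at line 3 remove [ojofy,qyh,aawvy] add [qqq,ugl] -> 10 lines: tdbbs knbbi otpx qqq ugl gnre wro kxld ipvru dbrzi
Hunk 2: at line 6 remove [wro,kxld] add [eeon,sxf,qqlt] -> 11 lines: tdbbs knbbi otpx qqq ugl gnre eeon sxf qqlt ipvru dbrzi
Hunk 3: at line 8 remove [qqlt] add [jmk] -> 11 lines: tdbbs knbbi otpx qqq ugl gnre eeon sxf jmk ipvru dbrzi
Hunk 4: at line 5 remove [eeon,sxf] add [vsye] -> 10 lines: tdbbs knbbi otpx qqq ugl gnre vsye jmk ipvru dbrzi
Final line 4: qqq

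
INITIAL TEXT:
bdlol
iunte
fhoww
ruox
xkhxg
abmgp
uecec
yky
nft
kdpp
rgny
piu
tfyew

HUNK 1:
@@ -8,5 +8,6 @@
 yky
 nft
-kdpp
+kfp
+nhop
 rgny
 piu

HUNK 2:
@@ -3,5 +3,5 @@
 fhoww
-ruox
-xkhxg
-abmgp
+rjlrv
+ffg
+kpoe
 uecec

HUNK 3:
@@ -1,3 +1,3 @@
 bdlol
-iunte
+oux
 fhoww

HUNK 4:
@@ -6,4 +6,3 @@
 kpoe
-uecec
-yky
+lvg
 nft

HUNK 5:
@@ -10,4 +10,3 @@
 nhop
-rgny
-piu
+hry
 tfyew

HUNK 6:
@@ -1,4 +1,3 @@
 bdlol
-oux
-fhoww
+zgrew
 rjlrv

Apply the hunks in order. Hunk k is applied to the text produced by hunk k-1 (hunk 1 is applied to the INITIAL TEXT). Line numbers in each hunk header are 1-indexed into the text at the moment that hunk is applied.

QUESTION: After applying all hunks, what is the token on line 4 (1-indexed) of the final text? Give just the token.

Answer: ffg

Derivation:
Hunk 1: at line 8 remove [kdpp] add [kfp,nhop] -> 14 lines: bdlol iunte fhoww ruox xkhxg abmgp uecec yky nft kfp nhop rgny piu tfyew
Hunk 2: at line 3 remove [ruox,xkhxg,abmgp] add [rjlrv,ffg,kpoe] -> 14 lines: bdlol iunte fhoww rjlrv ffg kpoe uecec yky nft kfp nhop rgny piu tfyew
Hunk 3: at line 1 remove [iunte] add [oux] -> 14 lines: bdlol oux fhoww rjlrv ffg kpoe uecec yky nft kfp nhop rgny piu tfyew
Hunk 4: at line 6 remove [uecec,yky] add [lvg] -> 13 lines: bdlol oux fhoww rjlrv ffg kpoe lvg nft kfp nhop rgny piu tfyew
Hunk 5: at line 10 remove [rgny,piu] add [hry] -> 12 lines: bdlol oux fhoww rjlrv ffg kpoe lvg nft kfp nhop hry tfyew
Hunk 6: at line 1 remove [oux,fhoww] add [zgrew] -> 11 lines: bdlol zgrew rjlrv ffg kpoe lvg nft kfp nhop hry tfyew
Final line 4: ffg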